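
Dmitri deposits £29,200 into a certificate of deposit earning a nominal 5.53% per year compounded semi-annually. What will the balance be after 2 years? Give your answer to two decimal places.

£32,565.95

i = 0.0553/2 = 0.02765 per half-year; n = 2·2 = 4.
FV = PV·(1+i)^n = 29,200 × 1.115272 = 32,565.9504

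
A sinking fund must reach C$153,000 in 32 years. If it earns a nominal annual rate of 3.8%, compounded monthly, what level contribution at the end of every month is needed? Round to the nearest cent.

i = 0.038/12 = 0.00316667 per month; n = 32·12 = 384.
FV-annuity factor = 747.533847; PMT = 153000 / 747.533847 = 204.6730

C$204.67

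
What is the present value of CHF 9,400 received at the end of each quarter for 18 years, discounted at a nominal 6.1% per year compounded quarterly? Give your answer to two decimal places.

CHF 409,092.09

Periodic rate i = 0.061/4 = 0.01525; n = 18 × 4 = 72 periods.
Annuity factor a(72|0.01525) = 43.520435; PV = 9400 × 43.520435 = 409,092.0869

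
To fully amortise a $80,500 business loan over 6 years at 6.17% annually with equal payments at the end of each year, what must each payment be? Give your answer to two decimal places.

$16,458.23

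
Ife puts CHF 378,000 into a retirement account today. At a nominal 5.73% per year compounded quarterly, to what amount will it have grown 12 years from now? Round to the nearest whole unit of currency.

i = 0.0573/4 = 0.014325 per quarter; n = 12·4 = 48.
FV = 378,000 × (1 + 0.014325)^48 = 748,159.2034

CHF 748,159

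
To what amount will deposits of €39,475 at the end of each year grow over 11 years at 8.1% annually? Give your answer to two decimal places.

€660,595.81

FV = PMT · [(1+i)^n − 1] / i = 39475 · 16.734536 = 660,595.8121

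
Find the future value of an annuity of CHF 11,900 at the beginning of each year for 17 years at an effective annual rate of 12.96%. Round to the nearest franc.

Accumulation factor s(17|0.1296) × (1+i) = 60.473309; FV = 11900 × 60.473309 = 719,632.3808
Payments are at the start of each period, so multiply by (1+i).

CHF 719,632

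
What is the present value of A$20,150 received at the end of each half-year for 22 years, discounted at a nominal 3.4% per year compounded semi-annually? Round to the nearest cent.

With 2 periods per year: i = 0.017, n = 44.
Annuity factor a(44|0.017) = 30.806044; PV = 20150 × 30.806044 = 620,741.7924

A$620,741.79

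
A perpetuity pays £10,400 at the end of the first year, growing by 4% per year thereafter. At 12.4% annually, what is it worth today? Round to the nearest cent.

£123,809.52

PV = D₁/(r − g) = 10400/(0.124 − 0.04) = 123,809.5238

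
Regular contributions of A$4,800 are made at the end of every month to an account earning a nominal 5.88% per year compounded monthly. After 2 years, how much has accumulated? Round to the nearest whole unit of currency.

Periodic rate i = 0.0588/12 = 0.0049; n = 2 × 12 = 24 periods.
FV = PMT · [(1+i)^n − 1] / i = 4800 · 25.402271 = 121,930.9021

A$121,931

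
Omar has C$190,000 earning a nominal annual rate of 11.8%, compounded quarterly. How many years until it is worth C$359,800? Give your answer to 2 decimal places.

Periodic rate i = 0.118/4 = 0.0295.
(1+i)^n = 359800/190000 = 1.89368, so n = ln 1.89368 / ln 1.0295 = 21.9626 quarters
= 21.9626/4 years

5.49 years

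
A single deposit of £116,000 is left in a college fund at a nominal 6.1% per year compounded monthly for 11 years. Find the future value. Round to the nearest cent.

£226,532.97

With 12 periods per year: i = 0.00508333, n = 132.
FV = PV·(1+i)^n = 116,000 × 1.952870 = 226,532.9685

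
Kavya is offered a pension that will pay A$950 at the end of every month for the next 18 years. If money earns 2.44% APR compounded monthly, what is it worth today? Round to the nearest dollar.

With 12 periods per year: i = 0.00203333, n = 216.
PV = 950 × [1 − (1+0.00203333)^(−216)] / 0.00203333 = 950 × 174.669179 = 165,935.7200

A$165,936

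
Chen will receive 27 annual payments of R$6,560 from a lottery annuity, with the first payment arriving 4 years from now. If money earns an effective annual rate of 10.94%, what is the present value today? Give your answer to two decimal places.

R$41,253.72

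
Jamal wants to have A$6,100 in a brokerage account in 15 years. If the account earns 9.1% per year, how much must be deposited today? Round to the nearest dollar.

PV = FV·(1+i)^(−n) = 6,100 × 0.270788 = 1,651.8042

A$1,652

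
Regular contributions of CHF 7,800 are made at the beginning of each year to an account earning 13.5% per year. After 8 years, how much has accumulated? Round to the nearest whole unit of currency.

CHF 115,025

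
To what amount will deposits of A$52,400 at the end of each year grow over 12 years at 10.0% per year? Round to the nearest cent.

A$1,120,536.47

FV = PMT · [(1+i)^n − 1] / i = 52400 · 21.384284 = 1,120,536.4694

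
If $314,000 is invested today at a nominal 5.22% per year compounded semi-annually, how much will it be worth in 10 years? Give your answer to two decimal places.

$525,682.36

With 2 periods per year: i = 0.0261, n = 20.
FV = PV·(1+i)^n = 314,000 × 1.674148 = 525,682.3556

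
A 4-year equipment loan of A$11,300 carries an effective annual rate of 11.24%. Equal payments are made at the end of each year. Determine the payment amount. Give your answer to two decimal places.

A$3,660.97

Annuity-PV factor = 3.086615; PMT = 11300 / 3.086615 = 3,660.9687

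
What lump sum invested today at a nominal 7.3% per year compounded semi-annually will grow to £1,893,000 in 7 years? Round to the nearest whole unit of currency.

i = 0.073/2 = 0.0365 per half-year; n = 7·2 = 14.
PV = 1,893,000 / (1 + 0.0365)^14 = 1,893,000 / 1.651849 = 1,145,988.6700

£1,145,989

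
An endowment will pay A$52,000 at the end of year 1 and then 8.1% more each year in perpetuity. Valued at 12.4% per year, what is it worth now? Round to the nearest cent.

A$1,209,302.33

PV = PMT / (i − g) = 52000 / (0.124 − 0.081) = 52000 / 0.043000 = 1,209,302.3256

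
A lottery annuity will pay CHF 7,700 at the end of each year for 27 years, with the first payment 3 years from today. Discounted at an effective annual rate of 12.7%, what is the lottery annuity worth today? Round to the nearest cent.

Value one period before first payment (t=2): 7700 × [1 − (1+0.127)^(−27)] / 0.127 = 7700 × 7.561947 = 58,226.9904
Discount back 2 years: 58,226.9904 × (1+0.127)^(−2) = 58,226.9904 × 0.787322 = 45,843.3674

CHF 45,843.37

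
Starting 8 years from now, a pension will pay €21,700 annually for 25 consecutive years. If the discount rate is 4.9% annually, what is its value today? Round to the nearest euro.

€221,018

Value one period before first payment (t=7): 21700 × [1 − (1+0.049)^(−25)] / 0.049 = 21700 × 14.236294 = 308,927.5807
PV₀ = 308,927.5807 / (1+0.049)^7 = 308,927.5807 / 1.397747 = 221,018.3162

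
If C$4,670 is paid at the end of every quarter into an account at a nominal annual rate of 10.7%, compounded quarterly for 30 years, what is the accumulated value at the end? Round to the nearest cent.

C$3,972,653.96

i = 0.107/4 = 0.02675 per quarter; n = 30·4 = 120.
FV = PMT · [(1+i)^n − 1] / i = 4670 · 850.675366 = 3,972,653.9589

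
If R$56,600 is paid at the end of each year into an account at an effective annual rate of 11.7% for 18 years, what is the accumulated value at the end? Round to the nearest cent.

R$3,061,006.25

FV = 56600 × [(1+0.117)^18 − 1] / 0.117 = 56600 × 54.081382 = 3,061,006.2472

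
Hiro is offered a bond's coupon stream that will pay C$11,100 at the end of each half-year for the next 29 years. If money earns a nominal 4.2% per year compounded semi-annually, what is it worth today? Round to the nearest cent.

C$370,224.14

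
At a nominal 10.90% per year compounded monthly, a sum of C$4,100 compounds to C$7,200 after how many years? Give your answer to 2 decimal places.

Periodic rate i = 0.109/12 = 0.00908333.
(1+i)^n = 7200/4100 = 1.75610, so n = ln 1.75610 / ln 1.00908 = 62.2731 months
= 62.2731/12 years

5.19 years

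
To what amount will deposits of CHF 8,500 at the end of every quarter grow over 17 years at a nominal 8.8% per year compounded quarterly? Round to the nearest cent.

Periodic rate i = 0.088/4 = 0.022; n = 17 × 4 = 68 periods.
FV = PMT · [(1+i)^n − 1] / i = 8500 · 154.181167 = 1,310,539.9174

CHF 1,310,539.92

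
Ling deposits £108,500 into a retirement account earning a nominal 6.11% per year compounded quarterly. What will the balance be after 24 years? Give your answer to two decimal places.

Periodic rate i = 0.0611/4 = 0.015275; n = 24 × 4 = 96 periods.
FV = PV·(1+i)^n = 108,500 × 4.285825 = 465,012.0419

£465,012.04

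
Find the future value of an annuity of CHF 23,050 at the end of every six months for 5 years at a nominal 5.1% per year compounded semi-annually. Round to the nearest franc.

i = 0.051/2 = 0.0255 per half-year; n = 5·2 = 10.
FV = 23050 × [(1+0.0255)^10 − 1] / 0.0255 = 23050 × 11.229121 = 258,831.2376

CHF 258,831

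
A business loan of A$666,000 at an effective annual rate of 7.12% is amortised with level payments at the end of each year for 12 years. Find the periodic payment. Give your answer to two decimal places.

A$84,387.78

Annuity-PV factor = 7.892138; PMT = 666000 / 7.892138 = 84,387.7837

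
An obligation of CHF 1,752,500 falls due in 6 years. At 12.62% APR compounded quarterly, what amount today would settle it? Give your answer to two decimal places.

CHF 831,555.47

With 4 periods per year: i = 0.03155, n = 24.
PV = 1,752,500 / (1 + 0.03155)^24 = 1,752,500 / 2.107496 = 831,555.4707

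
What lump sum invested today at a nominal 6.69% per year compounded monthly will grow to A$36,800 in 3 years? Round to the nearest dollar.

A$30,125

With 12 periods per year: i = 0.005575, n = 36.
PV = FV·(1+i)^(−n) = 36,800 × 0.818614 = 30,124.9950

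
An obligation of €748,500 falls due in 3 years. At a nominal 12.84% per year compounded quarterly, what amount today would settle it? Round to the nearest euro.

Periodic rate i = 0.1284/4 = 0.0321; n = 3 × 4 = 12 periods.
PV = FV·(1+i)^(−n) = 748,500 × 0.684445 = 512,307.2101

€512,307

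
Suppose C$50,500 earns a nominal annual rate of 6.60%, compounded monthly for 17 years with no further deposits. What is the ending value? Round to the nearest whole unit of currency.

C$154,609

With 12 periods per year: i = 0.0055, n = 204.
50,500 × (1+0.0055)^204 = 50,500 × 3.061564 = 154,608.9620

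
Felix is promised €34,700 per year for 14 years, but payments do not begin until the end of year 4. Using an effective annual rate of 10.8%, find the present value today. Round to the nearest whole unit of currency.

PV at t=3 (ordinary 14-year annuity): 34700 × a(14|0.108) = 34700 × 7.056233 = 244,851.2983
Discount back 3 years: 244,851.2983 × (1+0.108)^(−3) = 244,851.2983 × 0.735158 = 180,004.4037

€180,004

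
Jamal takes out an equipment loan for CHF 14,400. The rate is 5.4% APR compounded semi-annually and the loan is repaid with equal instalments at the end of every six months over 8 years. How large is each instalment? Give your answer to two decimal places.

CHF 1,120.27

i = 0.054/2 = 0.027 per half-year; n = 8·2 = 16.
PMT = 14400 / ( [1 − (1+0.027)^(−16)] / 0.027 ) = 14400 / 12.854095 = 1,120.2656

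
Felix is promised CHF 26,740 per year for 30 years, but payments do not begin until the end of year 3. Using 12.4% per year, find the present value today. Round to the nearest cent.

PV at t=2 (ordinary 30-year annuity): 26740 × a(30|0.124) = 26740 × 7.822642 = 209,177.4536
PV₀ = 209,177.4536 / (1+0.124)^2 = 209,177.4536 / 1.263376 = 165,570.2290

CHF 165,570.23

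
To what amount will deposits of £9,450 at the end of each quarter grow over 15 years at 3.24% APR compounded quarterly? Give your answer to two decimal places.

£726,390.26

With 4 periods per year: i = 0.0081, n = 60.
FV = 9450 × [(1+0.0081)^60 − 1] / 0.0081 = 9450 × 76.866694 = 726,390.2610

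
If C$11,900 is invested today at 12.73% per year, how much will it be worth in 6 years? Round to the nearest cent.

C$24,422.16

11,900 × (1+0.1273)^6 = 11,900 × 2.052282 = 24,422.1561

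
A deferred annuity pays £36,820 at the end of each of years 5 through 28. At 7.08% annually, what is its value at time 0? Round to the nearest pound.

PV at t=4 (ordinary 24-year annuity): 36820 × a(24|0.0708) = 36820 × 11.389239 = 419,351.7772
Discount back 4 years: 419,351.7772 × (1+0.0708)^(−4) = 419,351.7772 × 0.760618 = 318,966.4742

£318,966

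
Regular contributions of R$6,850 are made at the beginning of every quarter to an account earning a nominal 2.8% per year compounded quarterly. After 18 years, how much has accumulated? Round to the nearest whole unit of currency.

R$642,914

i = 0.028/4 = 0.007 per quarter; n = 18·4 = 72.
FV = 6850 × [(1+0.007)^72 − 1] / 0.007 × (1+i) = 6850 × 93.856064 = 642,914.0365
Payments are at the start of each period, so multiply by (1+i).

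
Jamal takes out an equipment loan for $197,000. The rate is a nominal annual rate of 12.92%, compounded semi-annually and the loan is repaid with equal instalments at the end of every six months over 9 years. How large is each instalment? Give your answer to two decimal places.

i = 0.1292/2 = 0.0646 per half-year; n = 9·2 = 18.
PMT = 197000 / ( [1 − (1+0.0646)^(−18)] / 0.0646 ) = 197000 / 10.463257 = 18,827.7902

$18,827.79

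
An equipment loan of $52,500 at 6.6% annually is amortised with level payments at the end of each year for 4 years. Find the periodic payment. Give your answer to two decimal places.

$15,359.75

Annuity-PV factor = 3.418024; PMT = 52500 / 3.418024 = 15,359.7512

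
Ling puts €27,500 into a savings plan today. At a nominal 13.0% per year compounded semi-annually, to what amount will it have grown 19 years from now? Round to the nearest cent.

€301,035.55

i = 0.13/2 = 0.065 per half-year; n = 19·2 = 38.
FV = PV·(1+i)^n = 27,500 × 10.946747 = 301,035.5526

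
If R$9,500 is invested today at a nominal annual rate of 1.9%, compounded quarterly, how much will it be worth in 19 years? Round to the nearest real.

With 4 periods per year: i = 0.00475, n = 76.
FV = PV·(1+i)^n = 9,500 × 1.433538 = 13,618.6085

R$13,619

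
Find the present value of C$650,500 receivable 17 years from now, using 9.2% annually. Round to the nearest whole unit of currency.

C$145,701

Discount factor = (1+0.092)^(−17) = 0.223983; PV = 650,500 × 0.223983 = 145,700.9719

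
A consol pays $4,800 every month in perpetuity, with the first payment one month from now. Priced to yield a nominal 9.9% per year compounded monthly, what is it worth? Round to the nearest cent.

Periodic rate i = 0.099/12 = 0.00825.
PV = PMT / i = 4800 / 0.00825 = 581,818.1818

$581,818.18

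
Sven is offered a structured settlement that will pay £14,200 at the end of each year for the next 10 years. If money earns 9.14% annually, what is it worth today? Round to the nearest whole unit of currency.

£90,572

PV = 14200 × [1 − (1+0.0914)^(−10)] / 0.0914 = 14200 × 6.378299 = 90,571.8448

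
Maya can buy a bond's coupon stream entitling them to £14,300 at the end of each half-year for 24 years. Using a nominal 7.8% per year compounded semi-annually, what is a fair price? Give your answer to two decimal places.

£308,224.66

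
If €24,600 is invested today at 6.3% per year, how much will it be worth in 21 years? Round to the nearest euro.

24,600 × (1+0.063)^21 = 24,600 × 3.607435 = 88,742.9093

€88,743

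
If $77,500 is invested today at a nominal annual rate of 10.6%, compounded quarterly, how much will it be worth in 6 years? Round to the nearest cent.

Periodic rate i = 0.106/4 = 0.0265; n = 6 × 4 = 24 periods.
FV = PV·(1+i)^n = 77,500 × 1.873333 = 145,183.2759

$145,183.28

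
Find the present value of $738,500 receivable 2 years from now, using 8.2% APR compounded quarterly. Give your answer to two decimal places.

$627,836.31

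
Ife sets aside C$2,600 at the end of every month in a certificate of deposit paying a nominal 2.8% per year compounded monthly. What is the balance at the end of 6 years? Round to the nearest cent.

With 12 periods per year: i = 0.00233333, n = 72.
FV = 2600 × [(1+0.00233333)^72 − 1] / 0.00233333 = 2600 × 78.302202 = 203,585.7249

C$203,585.72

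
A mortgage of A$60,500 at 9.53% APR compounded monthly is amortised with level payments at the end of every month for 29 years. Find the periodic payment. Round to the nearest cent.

Periodic rate i = 0.0953/12 = 0.00794167; n = 29 × 12 = 348 periods.
Annuity-PV factor = 117.890851; PMT = 60500 / 117.890851 = 513.1866

A$513.19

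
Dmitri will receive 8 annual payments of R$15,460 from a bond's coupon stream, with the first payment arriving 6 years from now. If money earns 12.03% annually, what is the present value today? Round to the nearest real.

R$43,474

Value one period before first payment (t=5): 15460 × [1 − (1+0.1203)^(−8)] / 0.1203 = 15460 × 4.962437 = 76,719.2789
PV₀ = 76,719.2789 / (1+0.1203)^5 = 76,719.2789 / 1.764703 = 43,474.3235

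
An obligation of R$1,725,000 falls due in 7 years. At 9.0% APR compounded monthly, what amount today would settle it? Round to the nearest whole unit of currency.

Periodic rate i = 0.09/12 = 0.0075; n = 7 × 12 = 84 periods.
PV = FV·(1+i)^(−n) = 1,725,000 × 0.533845 = 920,883.0835

R$920,883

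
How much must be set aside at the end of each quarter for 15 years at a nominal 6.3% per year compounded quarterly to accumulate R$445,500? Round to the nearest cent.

R$4,515.39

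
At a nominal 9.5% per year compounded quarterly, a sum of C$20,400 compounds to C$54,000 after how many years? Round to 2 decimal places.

Periodic rate i = 0.095/4 = 0.02375.
(1+i)^n = 54000/20400 = 2.64706, so n = ln 2.64706 / ln 1.02375 = 41.4722 quarters
= 41.4722/4 years

10.37 years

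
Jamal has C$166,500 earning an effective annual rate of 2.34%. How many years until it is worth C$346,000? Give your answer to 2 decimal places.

31.62 years

(1+i)^n = 346000/166500 = 2.07808, so n = ln 2.07808 / ln 1.0234 = 31.6226 years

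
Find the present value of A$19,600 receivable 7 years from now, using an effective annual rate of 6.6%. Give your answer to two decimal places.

Discount factor = (1+0.066)^(−7) = 0.639292; PV = 19,600 × 0.639292 = 12,530.1318

A$12,530.13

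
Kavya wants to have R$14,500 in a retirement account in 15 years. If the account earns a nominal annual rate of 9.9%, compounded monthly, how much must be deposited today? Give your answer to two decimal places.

R$3,304.35

Periodic rate i = 0.099/12 = 0.00825; n = 15 × 12 = 180 periods.
Discount factor = (1+0.00825)^(−180) = 0.227886; PV = 14,500 × 0.227886 = 3,304.3533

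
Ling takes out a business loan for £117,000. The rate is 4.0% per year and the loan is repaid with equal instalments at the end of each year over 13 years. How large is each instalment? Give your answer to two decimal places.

PMT = 117000 / ( [1 − (1+0.04)^(−13)] / 0.04 ) = 117000 / 9.985648 = 11,716.8162

£11,716.82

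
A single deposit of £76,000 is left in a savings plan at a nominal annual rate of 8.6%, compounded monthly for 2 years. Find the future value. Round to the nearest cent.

£90,208.16

With 12 periods per year: i = 0.00716667, n = 24.
FV = 76,000 × (1 + 0.00716667)^24 = 90,208.1643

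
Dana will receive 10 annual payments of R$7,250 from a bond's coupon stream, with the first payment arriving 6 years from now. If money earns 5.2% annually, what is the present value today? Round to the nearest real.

PV at t=5 (ordinary 10-year annuity): 7250 × a(10|0.052) = 7250 × 7.647284 = 55,442.8073
Discount back 5 years: 55,442.8073 × (1+0.052)^(−5) = 55,442.8073 × 0.776106 = 43,029.5211

R$43,030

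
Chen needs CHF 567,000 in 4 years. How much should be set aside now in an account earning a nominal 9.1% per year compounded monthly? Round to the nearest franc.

i = 0.091/12 = 0.00758333 per month; n = 4·12 = 48.
PV = FV·(1+i)^(−n) = 567,000 × 0.695846 = 394,544.7357

CHF 394,545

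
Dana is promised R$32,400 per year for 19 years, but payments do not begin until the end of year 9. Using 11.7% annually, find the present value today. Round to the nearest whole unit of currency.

R$100,309

PV at t=8 (ordinary 19-year annuity): 32400 × a(19|0.117) = 32400 × 7.502760 = 243,089.4264
Discount back 8 years: 243,089.4264 × (1+0.117)^(−8) = 243,089.4264 × 0.412643 = 100,309.1809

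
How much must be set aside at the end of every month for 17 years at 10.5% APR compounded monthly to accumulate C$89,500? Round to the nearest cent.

C$159.38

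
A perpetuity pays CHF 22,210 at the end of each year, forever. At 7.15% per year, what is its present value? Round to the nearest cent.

CHF 310,629.37

PV = PMT / i = 22210 / 0.0715 = 310,629.3706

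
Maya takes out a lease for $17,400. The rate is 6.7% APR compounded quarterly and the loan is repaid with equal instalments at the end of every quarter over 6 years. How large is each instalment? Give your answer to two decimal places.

$886.44

i = 0.067/4 = 0.01675 per quarter; n = 6·4 = 24.
Annuity-PV factor = 19.629140; PMT = 17400 / 19.629140 = 886.4372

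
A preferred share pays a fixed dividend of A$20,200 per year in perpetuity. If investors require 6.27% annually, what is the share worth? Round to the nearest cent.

A$322,169.06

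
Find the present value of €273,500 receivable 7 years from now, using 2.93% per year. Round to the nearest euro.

Discount factor = (1+0.0293)^(−7) = 0.816970; PV = 273,500 × 0.816970 = 223,441.3369

€223,441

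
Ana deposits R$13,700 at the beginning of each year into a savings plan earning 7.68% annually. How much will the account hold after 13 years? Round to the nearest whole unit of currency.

R$310,546

FV = 13700 × [(1+0.0768)^13 − 1] / 0.0768 × (1+i) = 13700 × 22.667623 = 310,546.4317
(annuity-due: payments at period start, so ×(1+i).)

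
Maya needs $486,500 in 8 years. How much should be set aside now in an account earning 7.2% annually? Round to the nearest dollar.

PV = FV·(1+i)^(−n) = 486,500 × 0.573379 = 278,948.8413

$278,949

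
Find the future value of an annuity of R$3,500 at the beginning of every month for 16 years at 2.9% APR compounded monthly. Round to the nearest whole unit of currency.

R$855,870

i = 0.029/12 = 0.00241667 per month; n = 16·12 = 192.
FV = 3500 × [(1+0.00241667)^192 − 1] / 0.00241667 × (1+i) = 3500 × 244.534205 = 855,869.7161
(annuity-due: payments at period start, so ×(1+i).)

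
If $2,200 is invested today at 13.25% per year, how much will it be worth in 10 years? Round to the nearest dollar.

$7,635

2,200 × (1+0.1325)^10 = 2,200 × 3.470421 = 7,634.9252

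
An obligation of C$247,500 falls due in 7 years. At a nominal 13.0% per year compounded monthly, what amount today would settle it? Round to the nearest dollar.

i = 0.13/12 = 0.0108333 per month; n = 7·12 = 84.
PV = 247,500 / (1 + 0.0108333)^84 = 247,500 / 2.472194 = 100,113.4893

C$100,113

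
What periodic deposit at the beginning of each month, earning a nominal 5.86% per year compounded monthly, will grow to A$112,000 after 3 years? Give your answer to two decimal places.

Periodic rate i = 0.0586/12 = 0.00488333; n = 3 × 12 = 36 periods.
PMT = 112000 / ( [(1+0.00488333)^36 − 1] / 0.00488333 × (1+i) ) = 112000 / 39.445536 = 2,839.3580

A$2,839.36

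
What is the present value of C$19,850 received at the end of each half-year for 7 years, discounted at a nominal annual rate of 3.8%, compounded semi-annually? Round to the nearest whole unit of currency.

C$242,009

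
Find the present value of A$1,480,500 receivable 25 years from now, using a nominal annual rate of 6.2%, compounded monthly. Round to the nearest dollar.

A$315,490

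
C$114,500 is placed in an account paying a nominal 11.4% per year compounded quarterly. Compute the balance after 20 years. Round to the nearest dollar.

With 4 periods per year: i = 0.0285, n = 80.
FV = 114,500 × (1 + 0.0285)^80 = 1,084,299.2794

C$1,084,299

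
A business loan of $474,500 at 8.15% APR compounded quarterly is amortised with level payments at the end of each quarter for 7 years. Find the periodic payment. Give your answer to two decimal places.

$22,405.07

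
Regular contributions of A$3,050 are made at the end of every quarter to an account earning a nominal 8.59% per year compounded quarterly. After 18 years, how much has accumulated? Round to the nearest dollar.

With 4 periods per year: i = 0.021475, n = 72.
FV = 3050 × [(1+0.021475)^72 − 1] / 0.021475 = 3050 × 168.446994 = 513,763.3328

A$513,763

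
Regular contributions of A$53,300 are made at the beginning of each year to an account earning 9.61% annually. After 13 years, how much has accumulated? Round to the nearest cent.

A$1,396,109.06

FV = 53300 × [(1+0.0961)^13 − 1] / 0.0961 × (1+i) = 53300 × 26.193416 = 1,396,109.0571
(Beginning-of-period payments → annuity-due factor ×(1+i).)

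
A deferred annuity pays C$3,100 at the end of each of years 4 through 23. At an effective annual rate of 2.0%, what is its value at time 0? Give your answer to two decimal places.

C$47,765.79

Value one period before first payment (t=3): 3100 × [1 − (1+0.02)^(−20)] / 0.02 = 3100 × 16.351433 = 50,689.4434
PV₀ = 50,689.4434 / (1+0.02)^3 = 50,689.4434 / 1.061208 = 47,765.7946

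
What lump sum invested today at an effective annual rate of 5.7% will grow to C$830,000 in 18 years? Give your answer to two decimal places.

C$306,004.86

PV = FV·(1+i)^(−n) = 830,000 × 0.368681 = 306,004.8577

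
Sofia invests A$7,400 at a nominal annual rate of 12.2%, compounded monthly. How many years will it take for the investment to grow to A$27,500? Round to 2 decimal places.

Periodic rate i = 0.122/12 = 0.0101667.
(1+i)^n = 27500/7400 = 3.71622, so n = ln 3.71622 / ln 1.01017 = 129.7739 months
= 129.7739/12 years

10.81 years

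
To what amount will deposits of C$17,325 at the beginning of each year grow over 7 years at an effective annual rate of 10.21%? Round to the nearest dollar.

C$182,319

Accumulation factor s(7|0.1021) × (1+i) = 10.523475; FV = 17325 × 10.523475 = 182,319.2128
Payments are at the start of each period, so multiply by (1+i).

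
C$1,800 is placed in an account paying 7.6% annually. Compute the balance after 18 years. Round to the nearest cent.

C$6,728.11

FV = 1,800 × (1 + 0.076)^18 = 6,728.1147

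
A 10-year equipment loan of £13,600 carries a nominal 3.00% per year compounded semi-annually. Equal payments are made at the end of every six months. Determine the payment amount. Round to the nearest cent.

With 2 periods per year: i = 0.015, n = 20.
Annuity-PV factor = 17.168639; PMT = 13600 / 17.168639 = 792.1420

£792.14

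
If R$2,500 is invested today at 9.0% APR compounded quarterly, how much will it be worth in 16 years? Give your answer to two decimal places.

i = 0.09/4 = 0.0225 per quarter; n = 16·4 = 64.
2,500 × (1+0.0225)^64 = 2,500 × 4.153864 = 10,384.6599

R$10,384.66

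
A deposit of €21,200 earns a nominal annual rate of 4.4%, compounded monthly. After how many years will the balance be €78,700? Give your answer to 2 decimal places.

29.86 years

Periodic rate i = 0.044/12 = 0.00366667.
(1+i)^n = 78700/21200 = 3.71226, so n = ln 3.71226 / ln 1.00367 = 358.3760 months
= 358.3760/12 years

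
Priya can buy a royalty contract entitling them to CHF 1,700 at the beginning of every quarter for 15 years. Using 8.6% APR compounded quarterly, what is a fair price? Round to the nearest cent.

CHF 58,230.15

Periodic rate i = 0.086/4 = 0.0215; n = 15 × 4 = 60 periods.
Annuity factor a(60|0.0215) × (1+i) = 34.253028; PV = 1700 × 34.253028 = 58,230.1483
(annuity-due: payments at period start, so ×(1+i).)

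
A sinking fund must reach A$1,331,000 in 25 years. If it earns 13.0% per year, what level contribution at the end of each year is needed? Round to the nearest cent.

PMT = 1.331e+06 / ( [(1+0.13)^25 − 1] / 0.13 ) = 1.331e+06 / 155.619556 = 8,552.9096

A$8,552.91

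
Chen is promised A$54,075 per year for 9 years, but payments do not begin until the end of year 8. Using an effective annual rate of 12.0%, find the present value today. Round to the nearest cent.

PV at t=7 (ordinary 9-year annuity): 54075 × a(9|0.12) = 54075 × 5.328250 = 288,125.1075
Discount back 7 years: 288,125.1075 × (1+0.12)^(−7) = 288,125.1075 × 0.452349 = 130,333.1663

A$130,333.17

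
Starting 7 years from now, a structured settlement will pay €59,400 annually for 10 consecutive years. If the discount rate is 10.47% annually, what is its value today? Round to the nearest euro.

Value one period before first payment (t=6): 59400 × [1 − (1+0.1047)^(−10)] / 0.1047 = 59400 × 6.022439 = 357,732.8570
Discount back 6 years: 357,732.8570 × (1+0.1047)^(−6) = 357,732.8570 × 0.550217 = 196,830.6411

€196,831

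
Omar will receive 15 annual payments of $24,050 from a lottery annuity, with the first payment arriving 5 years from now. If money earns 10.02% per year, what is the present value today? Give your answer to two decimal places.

$124,707.84

Value one period before first payment (t=4): 24050 × [1 − (1+0.1002)^(−15)] / 0.1002 = 24050 × 7.597404 = 182,717.5683
Discount back 4 years: 182,717.5683 × (1+0.1002)^(−4) = 182,717.5683 × 0.682517 = 124,707.8363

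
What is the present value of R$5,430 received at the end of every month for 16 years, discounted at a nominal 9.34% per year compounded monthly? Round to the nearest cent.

R$540,196.51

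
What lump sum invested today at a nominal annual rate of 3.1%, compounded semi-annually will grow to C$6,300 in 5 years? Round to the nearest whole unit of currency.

Periodic rate i = 0.031/2 = 0.0155; n = 5 × 2 = 10 periods.
PV = FV·(1+i)^(−n) = 6,300 × 0.857434 = 5,401.8345

C$5,402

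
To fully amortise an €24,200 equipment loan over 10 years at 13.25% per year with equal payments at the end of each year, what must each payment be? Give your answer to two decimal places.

€4,504.46

Annuity-PV factor = 5.372456; PMT = 24200 / 5.372456 = 4,504.4571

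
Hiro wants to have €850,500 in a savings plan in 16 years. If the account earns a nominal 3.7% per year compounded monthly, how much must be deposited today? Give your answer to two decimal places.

Periodic rate i = 0.037/12 = 0.00308333; n = 16 × 12 = 192 periods.
Discount factor = (1+0.00308333)^(−192) = 0.553724; PV = 850,500 × 0.553724 = 470,942.1237

€470,942.12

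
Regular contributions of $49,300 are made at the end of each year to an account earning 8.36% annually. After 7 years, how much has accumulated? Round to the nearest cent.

FV = PMT · [(1+i)^n − 1] / i = 49300 · 9.021718 = 444,770.6964

$444,770.70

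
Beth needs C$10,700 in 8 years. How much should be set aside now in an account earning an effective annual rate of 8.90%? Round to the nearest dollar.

C$5,410

Discount factor = (1+0.089)^(−8) = 0.505565; PV = 10,700 × 0.505565 = 5,409.5450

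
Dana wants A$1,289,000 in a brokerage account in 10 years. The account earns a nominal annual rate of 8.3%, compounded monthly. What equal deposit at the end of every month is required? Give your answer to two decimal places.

A$6,928.62

With 12 periods per year: i = 0.00691667, n = 120.
PMT = 1.289e+06 / ( [(1+0.00691667)^120 − 1] / 0.00691667 ) = 1.289e+06 / 186.039833 = 6,928.6237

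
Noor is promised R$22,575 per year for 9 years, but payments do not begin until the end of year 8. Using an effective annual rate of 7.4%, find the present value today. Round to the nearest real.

PV at t=7 (ordinary 9-year annuity): 22575 × a(9|0.074) = 22575 × 6.405803 = 144,610.9966
PV₀ = 144,610.9966 / (1+0.074)^7 = 144,610.9966 / 1.648276 = 87,734.6907

R$87,735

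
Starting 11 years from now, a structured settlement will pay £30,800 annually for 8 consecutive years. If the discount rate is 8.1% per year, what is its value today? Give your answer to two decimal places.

£80,921.01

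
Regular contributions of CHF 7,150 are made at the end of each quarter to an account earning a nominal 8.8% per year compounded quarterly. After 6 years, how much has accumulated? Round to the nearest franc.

With 4 periods per year: i = 0.022, n = 24.
Accumulation factor s(24|0.022) = 31.175453; FV = 7150 × 31.175453 = 222,904.4909

CHF 222,904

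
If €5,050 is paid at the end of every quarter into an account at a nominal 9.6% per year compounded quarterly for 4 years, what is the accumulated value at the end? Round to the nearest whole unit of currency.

€97,108

Periodic rate i = 0.096/4 = 0.024; n = 4 × 4 = 16 periods.
FV = PMT · [(1+i)^n − 1] / i = 5050 · 19.229235 = 97,107.6362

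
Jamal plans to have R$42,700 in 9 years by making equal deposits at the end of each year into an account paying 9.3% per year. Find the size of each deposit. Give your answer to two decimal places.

R$3,238.31

FV-annuity factor = 13.185899; PMT = 42700 / 13.185899 = 3,238.3079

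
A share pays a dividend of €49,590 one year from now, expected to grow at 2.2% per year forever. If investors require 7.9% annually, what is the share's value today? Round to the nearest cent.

PV = PMT / (i − g) = 49590 / (0.079 − 0.022) = 49590 / 0.057000 = 870,000.0000

€870,000.00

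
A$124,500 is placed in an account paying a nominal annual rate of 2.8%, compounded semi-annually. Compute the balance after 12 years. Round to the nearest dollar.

A$173,812

With 2 periods per year: i = 0.014, n = 24.
FV = 124,500 × (1 + 0.014)^24 = 173,812.2059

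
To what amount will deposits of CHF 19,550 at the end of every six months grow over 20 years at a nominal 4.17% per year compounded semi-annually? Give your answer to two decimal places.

CHF 1,202,863.90

With 2 periods per year: i = 0.02085, n = 40.
FV = PMT · [(1+i)^n − 1] / i = 19550 · 61.527565 = 1,202,863.8953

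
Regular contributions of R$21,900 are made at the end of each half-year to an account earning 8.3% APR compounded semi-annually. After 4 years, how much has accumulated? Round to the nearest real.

Periodic rate i = 0.083/2 = 0.0415; n = 4 × 2 = 8 periods.
Accumulation factor s(8|0.0415) = 9.263619; FV = 21900 × 9.263619 = 202,873.2501

R$202,873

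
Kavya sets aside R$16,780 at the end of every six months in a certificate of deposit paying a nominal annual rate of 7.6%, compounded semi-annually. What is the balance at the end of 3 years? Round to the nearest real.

R$110,743

With 2 periods per year: i = 0.038, n = 6.
FV = 16780 × [(1+0.038)^6 − 1] / 0.038 = 16780 × 6.599716 = 110,743.2289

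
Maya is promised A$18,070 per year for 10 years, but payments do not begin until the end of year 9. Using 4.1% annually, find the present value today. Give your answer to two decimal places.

PV at t=8 (ordinary 10-year annuity): 18070 × a(10|0.041) = 18070 × 8.070669 = 145,836.9846
Discount back 8 years: 145,836.9846 × (1+0.041)^(−8) = 145,836.9846 × 0.725094 = 105,745.4866

A$105,745.49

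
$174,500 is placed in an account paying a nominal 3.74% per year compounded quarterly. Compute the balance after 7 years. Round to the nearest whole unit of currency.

$226,446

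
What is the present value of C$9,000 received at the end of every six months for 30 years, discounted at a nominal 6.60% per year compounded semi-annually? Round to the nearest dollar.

C$233,849

With 2 periods per year: i = 0.033, n = 60.
PV = PMT · [1 − (1+i)^(−n)] / i = 9000 · 25.983199 = 233,848.7926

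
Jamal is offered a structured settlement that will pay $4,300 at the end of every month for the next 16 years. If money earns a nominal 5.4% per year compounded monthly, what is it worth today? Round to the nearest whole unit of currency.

i = 0.054/12 = 0.0045 per month; n = 16·12 = 192.
Annuity factor a(192|0.0045) = 128.379889; PV = 4300 × 128.379889 = 552,033.5219

$552,034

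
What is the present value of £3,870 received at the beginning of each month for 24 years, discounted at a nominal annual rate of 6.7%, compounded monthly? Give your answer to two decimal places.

Periodic rate i = 0.067/12 = 0.00558333; n = 24 × 12 = 288 periods.
Annuity factor a(288|0.00558333) × (1+i) = 143.870058; PV = 3870 × 143.870058 = 556,777.1260
(annuity-due: payments at period start, so ×(1+i).)

£556,777.13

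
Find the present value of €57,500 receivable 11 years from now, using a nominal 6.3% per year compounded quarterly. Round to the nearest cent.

With 4 periods per year: i = 0.01575, n = 44.
PV = FV·(1+i)^(−n) = 57,500 × 0.502782 = 28,909.9460

€28,909.95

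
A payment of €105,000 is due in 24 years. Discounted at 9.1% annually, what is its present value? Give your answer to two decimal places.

Discount factor = (1+0.091)^(−24) = 0.123653; PV = 105,000 × 0.123653 = 12,983.6047

€12,983.60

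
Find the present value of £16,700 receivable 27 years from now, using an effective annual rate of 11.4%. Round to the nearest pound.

PV = 16,700 / (1 + 0.114)^27 = 16,700 / 18.445913 = 905.3496

£905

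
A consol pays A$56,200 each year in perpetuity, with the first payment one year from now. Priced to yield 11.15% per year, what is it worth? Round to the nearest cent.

A$504,035.87

PV = PMT / i = 56200 / 0.1115 = 504,035.8744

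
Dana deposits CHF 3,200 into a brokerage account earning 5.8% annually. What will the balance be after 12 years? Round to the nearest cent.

CHF 6,294.74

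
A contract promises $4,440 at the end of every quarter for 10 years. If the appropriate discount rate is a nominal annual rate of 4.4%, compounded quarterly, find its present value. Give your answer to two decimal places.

With 4 periods per year: i = 0.011, n = 40.
PV = PMT · [1 − (1+i)^(−n)] / i = 4440 · 32.219499 = 143,054.5747

$143,054.57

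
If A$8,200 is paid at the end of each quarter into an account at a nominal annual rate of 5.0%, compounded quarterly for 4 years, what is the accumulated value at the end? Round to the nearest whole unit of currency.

A$144,248

i = 0.05/4 = 0.0125 per quarter; n = 4·4 = 16.
FV = PMT · [(1+i)^n − 1] / i = 8200 · 17.591164 = 144,247.5433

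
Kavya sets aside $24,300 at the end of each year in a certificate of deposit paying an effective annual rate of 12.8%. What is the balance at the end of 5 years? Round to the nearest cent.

Accumulation factor s(5|0.128) = 6.454594; FV = 24300 × 6.454594 = 156,846.6389

$156,846.64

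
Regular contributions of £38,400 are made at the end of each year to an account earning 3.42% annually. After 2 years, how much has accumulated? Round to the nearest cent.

Accumulation factor s(2|0.0342) = 2.034200; FV = 38400 × 2.034200 = 78,113.2800

£78,113.28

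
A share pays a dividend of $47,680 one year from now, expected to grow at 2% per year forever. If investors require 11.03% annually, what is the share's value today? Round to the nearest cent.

PV = PMT / (i − g) = 47680 / (0.1103 − 0.02) = 47680 / 0.090300 = 528,017.7187

$528,017.72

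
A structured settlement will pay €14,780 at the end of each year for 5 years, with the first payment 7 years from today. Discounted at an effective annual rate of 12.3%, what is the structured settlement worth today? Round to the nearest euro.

€26,367

PV at t=6 (ordinary 5-year annuity): 14780 × a(5|0.123) = 14780 × 3.578146 = 52,884.9937
PV₀ = 52,884.9937 / (1+0.123)^6 = 52,884.9937 / 2.005758 = 26,366.5872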